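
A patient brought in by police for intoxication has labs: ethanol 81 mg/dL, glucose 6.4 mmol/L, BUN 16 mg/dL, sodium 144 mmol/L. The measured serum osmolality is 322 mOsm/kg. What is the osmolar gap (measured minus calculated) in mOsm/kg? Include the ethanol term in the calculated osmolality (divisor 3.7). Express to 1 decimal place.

0.0 mOsm/kg

Calculated osmolality = 2·Na + glucose + BUN/2.8 + ethanol/3.7
= 2·144 + 6.4 + 16/2.8 + 81/3.7
= 288 + 6.40 + 5.71 + 21.89
= 322 mOsm/kg ≈ 322.0 mOsm/kg
Osmolar gap = measured − calculated = 322 − 322.0 = 0.0 mOsm/kg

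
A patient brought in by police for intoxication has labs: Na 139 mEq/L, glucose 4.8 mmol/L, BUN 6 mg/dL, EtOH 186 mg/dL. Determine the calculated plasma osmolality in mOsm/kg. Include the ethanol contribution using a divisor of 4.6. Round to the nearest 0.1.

Calculated osmolality = 2·Na + glucose + BUN/2.8 + ethanol/4.6
= 2·139 + 4.8 + 6/2.8 + 186/4.6
= 278 + 4.80 + 2.14 + 40.43
= 325.37 mOsm/kg

325.4 mOsm/kg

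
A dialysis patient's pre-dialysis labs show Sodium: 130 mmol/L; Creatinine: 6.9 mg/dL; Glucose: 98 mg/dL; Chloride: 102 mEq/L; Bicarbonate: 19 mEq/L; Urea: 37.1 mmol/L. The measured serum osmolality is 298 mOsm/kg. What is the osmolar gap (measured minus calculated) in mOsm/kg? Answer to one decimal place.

Calculated osmolality = 2·Na + glucose/18 + urea
= 2·130 + 98/18 + 37.1
= 260 + 5.44 + 37.10
= 302.54 mOsm/kg ≈ 302.5 mOsm/kg
Osmolar gap = measured − calculated = 298 − 302.5 = -4.5 mOsm/kg

-4.5 mOsm/kg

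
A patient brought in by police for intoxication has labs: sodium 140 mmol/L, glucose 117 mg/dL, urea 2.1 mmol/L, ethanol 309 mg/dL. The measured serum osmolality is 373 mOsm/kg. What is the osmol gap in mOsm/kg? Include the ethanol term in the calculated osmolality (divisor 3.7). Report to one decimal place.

Calculated osmolality = 2·Na + glucose/18 + urea + ethanol/3.7
= 2·140 + 117/18 + 2.1 + 309/3.7
= 280 + 6.50 + 2.10 + 83.51
= 372.11 mOsm/kg ≈ 372.1 mOsm/kg
Osmolar gap = measured − calculated = 373 − 372.1 = 0.9 mOsm/kg

0.9 mOsm/kg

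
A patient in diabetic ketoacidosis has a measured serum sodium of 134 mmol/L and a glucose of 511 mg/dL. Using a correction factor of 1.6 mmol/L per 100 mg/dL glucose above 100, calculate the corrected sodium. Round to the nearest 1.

Corrected Na = measured Na + 1.6 · (glucose − 100)/100
= 134 + 1.6 · (511 − 100)/100
= 134 + 6.6
= 140.6 mmol/L

141 mmol/L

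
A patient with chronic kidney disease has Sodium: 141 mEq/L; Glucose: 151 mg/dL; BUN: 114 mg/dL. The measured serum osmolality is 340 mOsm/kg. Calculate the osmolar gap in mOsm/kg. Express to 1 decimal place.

8.9 mOsm/kg

Calculated osmolality = 2·Na + glucose/18 + BUN/2.8
= 2·141 + 151/18 + 114/2.8
= 282 + 8.39 + 40.71
= 331.1 mOsm/kg ≈ 331.1 mOsm/kg
Osmolar gap = measured − calculated = 340 − 331.1 = 8.9 mOsm/kg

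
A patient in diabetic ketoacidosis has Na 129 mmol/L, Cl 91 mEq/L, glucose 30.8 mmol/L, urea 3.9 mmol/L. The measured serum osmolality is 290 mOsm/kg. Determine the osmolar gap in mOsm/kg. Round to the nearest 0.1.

-2.7 mOsm/kg

Calculated osmolality = 2·Na + glucose + urea
= 2·129 + 30.8 + 3.9
= 258 + 30.80 + 3.90
= 292.7 mOsm/kg ≈ 292.7 mOsm/kg
Osmolar gap = measured − calculated = 290 − 292.7 = -2.7 mOsm/kg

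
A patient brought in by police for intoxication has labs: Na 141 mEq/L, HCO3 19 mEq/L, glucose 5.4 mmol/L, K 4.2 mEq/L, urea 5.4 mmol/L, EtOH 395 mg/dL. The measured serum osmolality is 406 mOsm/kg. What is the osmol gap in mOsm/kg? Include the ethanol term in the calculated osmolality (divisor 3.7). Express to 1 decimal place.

6.4 mOsm/kg

Calculated osmolality = 2·Na + glucose + urea + ethanol/3.7
= 2·141 + 5.4 + 5.4 + 395/3.7
= 282 + 5.40 + 5.40 + 106.76
= 399.56 mOsm/kg ≈ 399.6 mOsm/kg
Osmolar gap = measured − calculated = 406 − 399.6 = 6.4 mOsm/kg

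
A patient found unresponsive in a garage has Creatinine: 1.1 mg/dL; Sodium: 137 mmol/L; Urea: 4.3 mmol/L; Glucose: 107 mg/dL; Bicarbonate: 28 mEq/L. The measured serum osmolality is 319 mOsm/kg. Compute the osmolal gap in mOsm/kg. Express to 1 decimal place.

Calculated osmolality = 2·Na + glucose/18 + urea
= 2·137 + 107/18 + 4.3
= 274 + 5.94 + 4.30
= 284.24 mOsm/kg ≈ 284.2 mOsm/kg
Osmolar gap = measured − calculated = 319 − 284.2 = 34.8 mOsm/kg

34.8 mOsm/kg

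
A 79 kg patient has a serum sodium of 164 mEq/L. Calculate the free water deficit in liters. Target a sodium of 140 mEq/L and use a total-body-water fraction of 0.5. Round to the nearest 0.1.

6.8 L

TBW = 0.5 · 79 = 39.5 L
Free water deficit = TBW · (Na/140 − 1)
= 39.5 · (164/140 − 1)
= 39.5 · 0.1714
= 6.77 L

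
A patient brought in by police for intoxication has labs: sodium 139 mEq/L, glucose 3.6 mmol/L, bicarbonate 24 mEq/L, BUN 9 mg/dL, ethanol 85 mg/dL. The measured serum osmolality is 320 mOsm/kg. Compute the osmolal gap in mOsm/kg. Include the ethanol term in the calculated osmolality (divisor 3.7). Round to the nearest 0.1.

12.2 mOsm/kg

Calculated osmolality = 2·Na + glucose + BUN/2.8 + ethanol/3.7
= 2·139 + 3.6 + 9/2.8 + 85/3.7
= 278 + 3.60 + 3.21 + 22.97
= 307.78 mOsm/kg ≈ 307.8 mOsm/kg
Osmolar gap = measured − calculated = 320 − 307.8 = 12.2 mOsm/kg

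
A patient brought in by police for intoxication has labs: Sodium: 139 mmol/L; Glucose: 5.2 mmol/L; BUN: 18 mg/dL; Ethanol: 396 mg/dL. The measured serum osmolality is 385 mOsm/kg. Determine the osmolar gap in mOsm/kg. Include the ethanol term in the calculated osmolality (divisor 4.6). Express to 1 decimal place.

Calculated osmolality = 2·Na + glucose + BUN/2.8 + ethanol/4.6
= 2·139 + 5.2 + 18/2.8 + 396/4.6
= 278 + 5.20 + 6.43 + 86.09
= 375.72 mOsm/kg ≈ 375.7 mOsm/kg
Osmolar gap = measured − calculated = 385 − 375.7 = 9.3 mOsm/kg

9.3 mOsm/kg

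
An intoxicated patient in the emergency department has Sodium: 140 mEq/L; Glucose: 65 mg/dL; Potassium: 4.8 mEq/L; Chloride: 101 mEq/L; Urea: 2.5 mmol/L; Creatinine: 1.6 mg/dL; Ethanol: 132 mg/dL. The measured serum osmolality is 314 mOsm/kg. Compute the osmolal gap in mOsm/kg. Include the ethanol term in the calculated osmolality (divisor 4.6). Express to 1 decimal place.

Calculated osmolality = 2·Na + glucose/18 + urea + ethanol/4.6
= 2·140 + 65/18 + 2.5 + 132/4.6
= 280 + 3.61 + 2.50 + 28.70
= 314.81 mOsm/kg ≈ 314.8 mOsm/kg
Osmolar gap = measured − calculated = 314 − 314.8 = -0.8 mOsm/kg

-0.8 mOsm/kg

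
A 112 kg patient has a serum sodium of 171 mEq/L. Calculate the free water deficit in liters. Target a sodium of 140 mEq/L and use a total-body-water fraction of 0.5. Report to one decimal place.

12.4 L

TBW = 0.5 · 112 = 56 L
Free water deficit = TBW · (Na/140 − 1)
= 56 · (171/140 − 1)
= 56 · 0.2214
= 12.4 L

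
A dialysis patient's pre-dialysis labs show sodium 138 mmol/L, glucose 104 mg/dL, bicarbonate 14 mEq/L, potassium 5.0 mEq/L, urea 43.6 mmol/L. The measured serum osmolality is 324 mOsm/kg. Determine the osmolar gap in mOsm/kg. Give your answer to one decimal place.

Calculated osmolality = 2·Na + glucose/18 + urea
= 2·138 + 104/18 + 43.6
= 276 + 5.78 + 43.60
= 325.38 mOsm/kg ≈ 325.4 mOsm/kg
Osmolar gap = measured − calculated = 324 − 325.4 = -1.4 mOsm/kg

-1.4 mOsm/kg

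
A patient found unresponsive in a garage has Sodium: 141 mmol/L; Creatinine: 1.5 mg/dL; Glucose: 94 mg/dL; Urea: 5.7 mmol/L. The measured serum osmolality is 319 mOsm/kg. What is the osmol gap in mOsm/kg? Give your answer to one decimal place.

Calculated osmolality = 2·Na + glucose/18 + urea
= 2·141 + 94/18 + 5.7
= 282 + 5.22 + 5.70
= 292.92 mOsm/kg ≈ 292.9 mOsm/kg
Osmolar gap = measured − calculated = 319 − 292.9 = 26.1 mOsm/kg

26.1 mOsm/kg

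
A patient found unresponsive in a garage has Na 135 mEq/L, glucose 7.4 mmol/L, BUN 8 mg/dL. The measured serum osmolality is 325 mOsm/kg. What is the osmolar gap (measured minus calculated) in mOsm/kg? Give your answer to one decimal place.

44.7 mOsm/kg

Calculated osmolality = 2·Na + glucose + BUN/2.8
= 2·135 + 7.4 + 8/2.8
= 270 + 7.40 + 2.86
= 280.26 mOsm/kg ≈ 280.3 mOsm/kg
Osmolar gap = measured − calculated = 325 − 280.3 = 44.7 mOsm/kg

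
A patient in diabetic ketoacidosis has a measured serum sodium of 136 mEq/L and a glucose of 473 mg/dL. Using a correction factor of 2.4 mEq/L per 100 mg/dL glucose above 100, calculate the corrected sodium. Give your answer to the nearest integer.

145 mEq/L

Corrected Na = measured Na + 2.4 · (glucose − 100)/100
= 136 + 2.4 · (473 − 100)/100
= 136 + 9
= 145 mEq/L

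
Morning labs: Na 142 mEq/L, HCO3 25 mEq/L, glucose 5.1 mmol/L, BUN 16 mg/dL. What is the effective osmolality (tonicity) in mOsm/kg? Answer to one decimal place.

289.1 mOsm/kg

Effective osmolality excludes urea (freely permeant across cell membranes):
2·Na + glucose
= 2·142 + 5.1
= 284 + 5.1
= 289.1 mOsm/kg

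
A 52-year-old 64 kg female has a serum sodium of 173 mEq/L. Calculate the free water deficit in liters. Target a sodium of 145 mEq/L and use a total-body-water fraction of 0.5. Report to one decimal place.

TBW = 0.5 · 64 = 32 L
Free water deficit = TBW · (Na/145 − 1)
= 32 · (173/145 − 1)
= 32 · 0.1931
= 6.18 L

6.2 L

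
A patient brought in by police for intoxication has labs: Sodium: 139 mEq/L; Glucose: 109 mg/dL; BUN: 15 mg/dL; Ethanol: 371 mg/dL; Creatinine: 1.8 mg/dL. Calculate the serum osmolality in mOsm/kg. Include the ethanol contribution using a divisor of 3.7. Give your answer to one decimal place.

Calculated osmolality = 2·Na + glucose/18 + BUN/2.8 + ethanol/3.7
= 2·139 + 109/18 + 15/2.8 + 371/3.7
= 278 + 6.06 + 5.36 + 100.27
= 389.69 mOsm/kg

389.7 mOsm/kg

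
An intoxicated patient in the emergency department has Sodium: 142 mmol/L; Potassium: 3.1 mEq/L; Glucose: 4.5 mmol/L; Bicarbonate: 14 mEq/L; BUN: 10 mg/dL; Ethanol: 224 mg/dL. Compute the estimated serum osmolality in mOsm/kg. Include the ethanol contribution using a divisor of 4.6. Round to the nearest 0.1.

340.8 mOsm/kg

Calculated osmolality = 2·Na + glucose + BUN/2.8 + ethanol/4.6
= 2·142 + 4.5 + 10/2.8 + 224/4.6
= 284 + 4.50 + 3.57 + 48.70
= 340.77 mOsm/kg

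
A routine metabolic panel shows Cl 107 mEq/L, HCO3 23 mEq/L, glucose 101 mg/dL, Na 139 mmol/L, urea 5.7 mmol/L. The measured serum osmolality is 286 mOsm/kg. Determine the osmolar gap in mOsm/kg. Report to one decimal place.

-3.3 mOsm/kg

Calculated osmolality = 2·Na + glucose/18 + urea
= 2·139 + 101/18 + 5.7
= 278 + 5.61 + 5.70
= 289.31 mOsm/kg ≈ 289.3 mOsm/kg
Osmolar gap = measured − calculated = 286 − 289.3 = -3.3 mOsm/kg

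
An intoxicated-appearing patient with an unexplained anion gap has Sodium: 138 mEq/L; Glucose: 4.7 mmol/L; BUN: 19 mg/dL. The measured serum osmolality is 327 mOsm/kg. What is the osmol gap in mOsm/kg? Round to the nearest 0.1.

39.5 mOsm/kg

Calculated osmolality = 2·Na + glucose + BUN/2.8
= 2·138 + 4.7 + 19/2.8
= 276 + 4.70 + 6.79
= 287.49 mOsm/kg ≈ 287.5 mOsm/kg
Osmolar gap = measured − calculated = 327 − 287.5 = 39.5 mOsm/kg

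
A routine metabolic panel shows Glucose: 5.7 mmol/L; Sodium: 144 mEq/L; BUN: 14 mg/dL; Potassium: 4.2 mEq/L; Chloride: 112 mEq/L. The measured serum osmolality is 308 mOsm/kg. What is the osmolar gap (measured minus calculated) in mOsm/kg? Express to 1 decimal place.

9.3 mOsm/kg

Calculated osmolality = 2·Na + glucose + BUN/2.8
= 2·144 + 5.7 + 14/2.8
= 288 + 5.70 + 5
= 298.7 mOsm/kg ≈ 298.7 mOsm/kg
Osmolar gap = measured − calculated = 308 − 298.7 = 9.3 mOsm/kg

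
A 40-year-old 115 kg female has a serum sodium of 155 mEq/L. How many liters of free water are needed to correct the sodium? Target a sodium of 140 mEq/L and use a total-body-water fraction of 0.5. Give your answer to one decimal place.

6.2 L

TBW = 0.5 · 115 = 57.5 L
Free water deficit = TBW · (Na/140 − 1)
= 57.5 · (155/140 − 1)
= 57.5 · 0.1071
= 6.16 L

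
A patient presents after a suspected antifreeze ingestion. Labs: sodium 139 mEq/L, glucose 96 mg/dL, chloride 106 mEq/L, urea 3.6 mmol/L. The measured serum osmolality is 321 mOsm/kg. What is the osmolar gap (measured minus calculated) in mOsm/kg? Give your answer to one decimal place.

Calculated osmolality = 2·Na + glucose/18 + urea
= 2·139 + 96/18 + 3.6
= 278 + 5.33 + 3.60
= 286.93 mOsm/kg ≈ 286.9 mOsm/kg
Osmolar gap = measured − calculated = 321 − 286.9 = 34.1 mOsm/kg

34.1 mOsm/kg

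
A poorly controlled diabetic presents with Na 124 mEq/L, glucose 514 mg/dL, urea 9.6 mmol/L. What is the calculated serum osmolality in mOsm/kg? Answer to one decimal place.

Calculated osmolality = 2·Na + glucose/18 + urea
= 2·124 + 514/18 + 9.6
= 248 + 28.56 + 9.60
= 286.16 mOsm/kg

286.2 mOsm/kg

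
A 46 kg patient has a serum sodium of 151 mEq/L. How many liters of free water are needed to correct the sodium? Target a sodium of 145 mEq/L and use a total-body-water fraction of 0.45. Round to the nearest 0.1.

0.9 L

TBW = 0.45 · 46 = 20.7 L
Free water deficit = TBW · (Na/145 − 1)
= 20.7 · (151/145 − 1)
= 20.7 · 0.0414
= 0.86 L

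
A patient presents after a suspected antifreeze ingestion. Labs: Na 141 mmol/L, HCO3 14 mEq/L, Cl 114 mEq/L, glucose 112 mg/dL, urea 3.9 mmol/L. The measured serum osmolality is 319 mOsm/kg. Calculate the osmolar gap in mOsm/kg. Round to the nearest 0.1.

Calculated osmolality = 2·Na + glucose/18 + urea
= 2·141 + 112/18 + 3.9
= 282 + 6.22 + 3.90
= 292.12 mOsm/kg ≈ 292.1 mOsm/kg
Osmolar gap = measured − calculated = 319 − 292.1 = 26.9 mOsm/kg

26.9 mOsm/kg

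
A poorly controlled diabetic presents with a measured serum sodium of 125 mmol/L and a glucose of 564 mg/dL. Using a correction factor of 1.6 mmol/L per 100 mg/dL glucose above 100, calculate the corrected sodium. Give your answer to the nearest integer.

132 mmol/L

Corrected Na = measured Na + 1.6 · (glucose − 100)/100
= 125 + 1.6 · (564 − 100)/100
= 125 + 7.4
= 132.4 mmol/L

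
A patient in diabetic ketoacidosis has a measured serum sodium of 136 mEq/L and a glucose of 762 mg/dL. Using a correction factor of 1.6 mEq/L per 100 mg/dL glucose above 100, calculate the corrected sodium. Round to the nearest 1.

147 mEq/L

Corrected Na = measured Na + 1.6 · (glucose − 100)/100
= 136 + 1.6 · (762 − 100)/100
= 136 + 10.6
= 146.6 mEq/L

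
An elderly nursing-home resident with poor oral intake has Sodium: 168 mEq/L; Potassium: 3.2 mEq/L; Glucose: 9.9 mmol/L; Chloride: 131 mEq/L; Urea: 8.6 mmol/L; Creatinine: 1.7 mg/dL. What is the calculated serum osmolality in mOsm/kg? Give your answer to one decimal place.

354.5 mOsm/kg

Calculated osmolality = 2·Na + glucose + urea
= 2·168 + 9.9 + 8.6
= 336 + 9.90 + 8.60
= 354.5 mOsm/kg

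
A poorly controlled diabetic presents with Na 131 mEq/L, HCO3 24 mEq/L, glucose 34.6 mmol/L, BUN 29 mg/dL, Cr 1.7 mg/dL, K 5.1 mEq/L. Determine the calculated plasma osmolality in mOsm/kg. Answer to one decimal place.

307.0 mOsm/kg

Calculated osmolality = 2·Na + glucose + BUN/2.8
= 2·131 + 34.6 + 29/2.8
= 262 + 34.60 + 10.36
= 306.96 mOsm/kg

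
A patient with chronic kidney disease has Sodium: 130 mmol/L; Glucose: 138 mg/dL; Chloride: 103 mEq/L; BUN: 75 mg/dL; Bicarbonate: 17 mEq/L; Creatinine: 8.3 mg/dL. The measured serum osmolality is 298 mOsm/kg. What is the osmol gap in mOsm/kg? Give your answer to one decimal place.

3.5 mOsm/kg

Calculated osmolality = 2·Na + glucose/18 + BUN/2.8
= 2·130 + 138/18 + 75/2.8
= 260 + 7.67 + 26.79
= 294.46 mOsm/kg ≈ 294.5 mOsm/kg
Osmolar gap = measured − calculated = 298 − 294.5 = 3.5 mOsm/kg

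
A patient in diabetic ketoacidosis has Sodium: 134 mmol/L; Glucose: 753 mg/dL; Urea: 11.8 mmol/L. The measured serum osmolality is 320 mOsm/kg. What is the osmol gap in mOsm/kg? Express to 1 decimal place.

Calculated osmolality = 2·Na + glucose/18 + urea
= 2·134 + 753/18 + 11.8
= 268 + 41.83 + 11.80
= 321.63 mOsm/kg ≈ 321.6 mOsm/kg
Osmolar gap = measured − calculated = 320 − 321.6 = -1.6 mOsm/kg

-1.6 mOsm/kg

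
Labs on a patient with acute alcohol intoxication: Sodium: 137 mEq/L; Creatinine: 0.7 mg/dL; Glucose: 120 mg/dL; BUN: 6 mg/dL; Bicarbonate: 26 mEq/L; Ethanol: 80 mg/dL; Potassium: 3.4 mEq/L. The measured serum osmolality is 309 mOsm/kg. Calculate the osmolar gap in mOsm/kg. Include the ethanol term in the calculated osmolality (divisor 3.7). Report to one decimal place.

Calculated osmolality = 2·Na + glucose/18 + BUN/2.8 + ethanol/3.7
= 2·137 + 120/18 + 6/2.8 + 80/3.7
= 274 + 6.67 + 2.14 + 21.62
= 304.43 mOsm/kg ≈ 304.4 mOsm/kg
Osmolar gap = measured − calculated = 309 − 304.4 = 4.6 mOsm/kg

4.6 mOsm/kg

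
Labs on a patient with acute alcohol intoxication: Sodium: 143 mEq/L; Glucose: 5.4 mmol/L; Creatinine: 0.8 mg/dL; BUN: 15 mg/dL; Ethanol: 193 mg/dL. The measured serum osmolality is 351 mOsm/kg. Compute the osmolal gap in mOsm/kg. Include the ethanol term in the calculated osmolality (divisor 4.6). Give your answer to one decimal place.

12.3 mOsm/kg

Calculated osmolality = 2·Na + glucose + BUN/2.8 + ethanol/4.6
= 2·143 + 5.4 + 15/2.8 + 193/4.6
= 286 + 5.40 + 5.36 + 41.96
= 338.72 mOsm/kg ≈ 338.7 mOsm/kg
Osmolar gap = measured − calculated = 351 − 338.7 = 12.3 mOsm/kg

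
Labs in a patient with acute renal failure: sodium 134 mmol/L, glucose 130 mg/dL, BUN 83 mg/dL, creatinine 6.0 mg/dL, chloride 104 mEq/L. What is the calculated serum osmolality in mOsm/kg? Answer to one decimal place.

304.9 mOsm/kg

Calculated osmolality = 2·Na + glucose/18 + BUN/2.8
= 2·134 + 130/18 + 83/2.8
= 268 + 7.22 + 29.64
= 304.86 mOsm/kg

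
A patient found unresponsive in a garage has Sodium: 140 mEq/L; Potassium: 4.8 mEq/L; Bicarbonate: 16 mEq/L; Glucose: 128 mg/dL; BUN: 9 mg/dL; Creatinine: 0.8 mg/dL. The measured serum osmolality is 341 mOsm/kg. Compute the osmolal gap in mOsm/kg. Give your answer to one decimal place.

50.7 mOsm/kg

Calculated osmolality = 2·Na + glucose/18 + BUN/2.8
= 2·140 + 128/18 + 9/2.8
= 280 + 7.11 + 3.21
= 290.32 mOsm/kg ≈ 290.3 mOsm/kg
Osmolar gap = measured − calculated = 341 − 290.3 = 50.7 mOsm/kg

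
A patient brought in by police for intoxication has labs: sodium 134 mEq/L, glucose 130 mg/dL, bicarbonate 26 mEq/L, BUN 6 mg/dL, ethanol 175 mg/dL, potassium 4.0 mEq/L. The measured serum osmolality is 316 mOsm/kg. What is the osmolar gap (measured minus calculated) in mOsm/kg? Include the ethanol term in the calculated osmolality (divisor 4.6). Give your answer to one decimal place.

0.6 mOsm/kg

Calculated osmolality = 2·Na + glucose/18 + BUN/2.8 + ethanol/4.6
= 2·134 + 130/18 + 6/2.8 + 175/4.6
= 268 + 7.22 + 2.14 + 38.04
= 315.4 mOsm/kg ≈ 315.4 mOsm/kg
Osmolar gap = measured − calculated = 316 − 315.4 = 0.6 mOsm/kg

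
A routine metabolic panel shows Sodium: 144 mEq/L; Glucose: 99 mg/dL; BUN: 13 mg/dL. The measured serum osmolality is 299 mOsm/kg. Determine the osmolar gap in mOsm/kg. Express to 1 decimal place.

0.9 mOsm/kg

Calculated osmolality = 2·Na + glucose/18 + BUN/2.8
= 2·144 + 99/18 + 13/2.8
= 288 + 5.50 + 4.64
= 298.14 mOsm/kg ≈ 298.1 mOsm/kg
Osmolar gap = measured − calculated = 299 − 298.1 = 0.9 mOsm/kg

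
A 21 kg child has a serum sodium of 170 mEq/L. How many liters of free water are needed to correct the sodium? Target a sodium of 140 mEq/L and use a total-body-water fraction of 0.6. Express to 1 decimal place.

TBW = 0.6 · 21 = 12.6 L
Free water deficit = TBW · (Na/140 − 1)
= 12.6 · (170/140 − 1)
= 12.6 · 0.2143
= 2.7 L

2.7 L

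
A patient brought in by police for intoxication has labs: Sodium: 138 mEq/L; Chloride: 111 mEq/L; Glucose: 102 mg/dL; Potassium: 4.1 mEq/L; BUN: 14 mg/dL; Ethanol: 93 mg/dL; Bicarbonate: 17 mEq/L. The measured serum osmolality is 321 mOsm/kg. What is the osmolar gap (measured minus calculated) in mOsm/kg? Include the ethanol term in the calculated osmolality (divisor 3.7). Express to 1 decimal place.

9.2 mOsm/kg

Calculated osmolality = 2·Na + glucose/18 + BUN/2.8 + ethanol/3.7
= 2·138 + 102/18 + 14/2.8 + 93/3.7
= 276 + 5.67 + 5 + 25.14
= 311.81 mOsm/kg ≈ 311.8 mOsm/kg
Osmolar gap = measured − calculated = 321 − 311.8 = 9.2 mOsm/kg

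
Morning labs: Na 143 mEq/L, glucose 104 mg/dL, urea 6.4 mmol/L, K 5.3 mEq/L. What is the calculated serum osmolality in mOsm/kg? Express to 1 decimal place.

Calculated osmolality = 2·Na + glucose/18 + urea
= 2·143 + 104/18 + 6.4
= 286 + 5.78 + 6.40
= 298.18 mOsm/kg

298.2 mOsm/kg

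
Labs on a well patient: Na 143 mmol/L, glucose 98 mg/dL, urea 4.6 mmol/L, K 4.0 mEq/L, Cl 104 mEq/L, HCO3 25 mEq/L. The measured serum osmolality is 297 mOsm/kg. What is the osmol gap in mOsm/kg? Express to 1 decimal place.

Calculated osmolality = 2·Na + glucose/18 + urea
= 2·143 + 98/18 + 4.6
= 286 + 5.44 + 4.60
= 296.04 mOsm/kg ≈ 296.0 mOsm/kg
Osmolar gap = measured − calculated = 297 − 296.0 = 1.0 mOsm/kg

1.0 mOsm/kg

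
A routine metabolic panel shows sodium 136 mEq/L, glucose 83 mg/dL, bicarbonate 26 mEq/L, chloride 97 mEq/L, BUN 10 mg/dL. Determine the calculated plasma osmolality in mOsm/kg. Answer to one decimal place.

280.2 mOsm/kg

Calculated osmolality = 2·Na + glucose/18 + BUN/2.8
= 2·136 + 83/18 + 10/2.8
= 272 + 4.61 + 3.57
= 280.18 mOsm/kg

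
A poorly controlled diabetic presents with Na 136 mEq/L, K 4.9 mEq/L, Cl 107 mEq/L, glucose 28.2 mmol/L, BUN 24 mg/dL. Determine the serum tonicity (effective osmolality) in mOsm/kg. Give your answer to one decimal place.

300.2 mOsm/kg

Effective osmolality excludes urea (freely permeant across cell membranes):
2·Na + glucose
= 2·136 + 28.2
= 272 + 28.2
= 300.2 mOsm/kg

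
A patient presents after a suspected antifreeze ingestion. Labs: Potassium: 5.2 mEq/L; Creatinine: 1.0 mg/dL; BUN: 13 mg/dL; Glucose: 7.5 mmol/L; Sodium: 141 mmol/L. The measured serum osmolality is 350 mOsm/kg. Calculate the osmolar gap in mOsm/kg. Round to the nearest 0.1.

55.9 mOsm/kg

Calculated osmolality = 2·Na + glucose + BUN/2.8
= 2·141 + 7.5 + 13/2.8
= 282 + 7.50 + 4.64
= 294.14 mOsm/kg ≈ 294.1 mOsm/kg
Osmolar gap = measured − calculated = 350 − 294.1 = 55.9 mOsm/kg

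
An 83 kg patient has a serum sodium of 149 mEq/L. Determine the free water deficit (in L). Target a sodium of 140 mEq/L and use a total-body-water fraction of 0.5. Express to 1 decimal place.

TBW = 0.5 · 83 = 41.5 L
Free water deficit = TBW · (Na/140 − 1)
= 41.5 · (149/140 − 1)
= 41.5 · 0.0643
= 2.67 L

2.7 L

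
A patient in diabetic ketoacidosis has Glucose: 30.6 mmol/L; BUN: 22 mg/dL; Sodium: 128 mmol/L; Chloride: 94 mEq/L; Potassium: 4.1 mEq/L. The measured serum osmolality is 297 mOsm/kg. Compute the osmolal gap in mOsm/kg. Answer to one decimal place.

Calculated osmolality = 2·Na + glucose + BUN/2.8
= 2·128 + 30.6 + 22/2.8
= 256 + 30.60 + 7.86
= 294.46 mOsm/kg ≈ 294.5 mOsm/kg
Osmolar gap = measured − calculated = 297 − 294.5 = 2.5 mOsm/kg

2.5 mOsm/kg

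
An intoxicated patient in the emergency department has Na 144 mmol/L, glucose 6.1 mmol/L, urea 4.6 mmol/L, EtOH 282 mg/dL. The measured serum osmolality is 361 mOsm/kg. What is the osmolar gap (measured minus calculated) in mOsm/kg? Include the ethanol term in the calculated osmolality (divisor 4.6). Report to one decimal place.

1.0 mOsm/kg

Calculated osmolality = 2·Na + glucose + urea + ethanol/4.6
= 2·144 + 6.1 + 4.6 + 282/4.6
= 288 + 6.10 + 4.60 + 61.30
= 360 mOsm/kg ≈ 360.0 mOsm/kg
Osmolar gap = measured − calculated = 361 − 360.0 = 1.0 mOsm/kg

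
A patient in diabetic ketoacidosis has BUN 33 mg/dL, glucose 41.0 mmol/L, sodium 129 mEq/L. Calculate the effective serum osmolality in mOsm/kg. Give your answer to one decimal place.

Effective osmolality excludes urea (freely permeant across cell membranes):
2·Na + glucose
= 2·129 + 41
= 258 + 41
= 299 mOsm/kg

299.0 mOsm/kg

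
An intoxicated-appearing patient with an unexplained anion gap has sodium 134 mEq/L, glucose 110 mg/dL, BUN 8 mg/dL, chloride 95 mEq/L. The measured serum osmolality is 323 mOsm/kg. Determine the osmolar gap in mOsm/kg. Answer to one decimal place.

46.0 mOsm/kg

Calculated osmolality = 2·Na + glucose/18 + BUN/2.8
= 2·134 + 110/18 + 8/2.8
= 268 + 6.11 + 2.86
= 276.97 mOsm/kg ≈ 277.0 mOsm/kg
Osmolar gap = measured − calculated = 323 − 277.0 = 46.0 mOsm/kg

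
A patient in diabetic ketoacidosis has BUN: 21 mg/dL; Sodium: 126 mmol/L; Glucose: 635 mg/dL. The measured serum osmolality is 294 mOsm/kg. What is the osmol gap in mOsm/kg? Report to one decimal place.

Calculated osmolality = 2·Na + glucose/18 + BUN/2.8
= 2·126 + 635/18 + 21/2.8
= 252 + 35.28 + 7.50
= 294.78 mOsm/kg ≈ 294.8 mOsm/kg
Osmolar gap = measured − calculated = 294 − 294.8 = -0.8 mOsm/kg

-0.8 mOsm/kg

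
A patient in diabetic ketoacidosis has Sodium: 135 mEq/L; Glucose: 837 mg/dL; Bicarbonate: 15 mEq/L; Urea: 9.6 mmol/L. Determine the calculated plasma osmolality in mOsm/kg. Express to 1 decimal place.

Calculated osmolality = 2·Na + glucose/18 + urea
= 2·135 + 837/18 + 9.6
= 270 + 46.50 + 9.60
= 326.1 mOsm/kg

326.1 mOsm/kg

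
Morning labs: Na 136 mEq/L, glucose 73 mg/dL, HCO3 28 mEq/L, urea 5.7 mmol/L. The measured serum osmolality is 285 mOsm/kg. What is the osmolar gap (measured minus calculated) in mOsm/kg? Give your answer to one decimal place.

Calculated osmolality = 2·Na + glucose/18 + urea
= 2·136 + 73/18 + 5.7
= 272 + 4.06 + 5.70
= 281.76 mOsm/kg ≈ 281.8 mOsm/kg
Osmolar gap = measured − calculated = 285 − 281.8 = 3.2 mOsm/kg

3.2 mOsm/kg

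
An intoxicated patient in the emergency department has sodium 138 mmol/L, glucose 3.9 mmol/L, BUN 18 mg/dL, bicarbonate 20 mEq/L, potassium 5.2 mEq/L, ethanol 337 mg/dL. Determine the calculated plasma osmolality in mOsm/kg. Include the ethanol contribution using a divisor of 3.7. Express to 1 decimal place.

377.4 mOsm/kg

Calculated osmolality = 2·Na + glucose + BUN/2.8 + ethanol/3.7
= 2·138 + 3.9 + 18/2.8 + 337/3.7
= 276 + 3.90 + 6.43 + 91.08
= 377.41 mOsm/kg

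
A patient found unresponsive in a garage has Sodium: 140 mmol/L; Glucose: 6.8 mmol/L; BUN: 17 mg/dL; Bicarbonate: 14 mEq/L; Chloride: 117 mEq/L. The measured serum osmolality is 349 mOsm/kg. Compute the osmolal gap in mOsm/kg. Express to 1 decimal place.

56.1 mOsm/kg

Calculated osmolality = 2·Na + glucose + BUN/2.8
= 2·140 + 6.8 + 17/2.8
= 280 + 6.80 + 6.07
= 292.87 mOsm/kg ≈ 292.9 mOsm/kg
Osmolar gap = measured − calculated = 349 − 292.9 = 56.1 mOsm/kg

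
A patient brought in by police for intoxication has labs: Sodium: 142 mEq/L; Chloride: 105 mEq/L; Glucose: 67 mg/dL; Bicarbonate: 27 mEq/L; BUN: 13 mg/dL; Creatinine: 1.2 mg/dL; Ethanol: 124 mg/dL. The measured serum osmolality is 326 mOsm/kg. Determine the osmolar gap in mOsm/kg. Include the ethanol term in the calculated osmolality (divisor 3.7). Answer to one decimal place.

0.1 mOsm/kg

Calculated osmolality = 2·Na + glucose/18 + BUN/2.8 + ethanol/3.7
= 2·142 + 67/18 + 13/2.8 + 124/3.7
= 284 + 3.72 + 4.64 + 33.51
= 325.87 mOsm/kg ≈ 325.9 mOsm/kg
Osmolar gap = measured − calculated = 326 − 325.9 = 0.1 mOsm/kg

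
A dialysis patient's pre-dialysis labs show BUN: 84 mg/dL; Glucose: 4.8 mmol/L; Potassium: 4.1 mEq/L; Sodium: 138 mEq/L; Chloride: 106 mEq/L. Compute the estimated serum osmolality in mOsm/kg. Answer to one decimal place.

310.8 mOsm/kg

Calculated osmolality = 2·Na + glucose + BUN/2.8
= 2·138 + 4.8 + 84/2.8
= 276 + 4.80 + 30
= 310.8 mOsm/kg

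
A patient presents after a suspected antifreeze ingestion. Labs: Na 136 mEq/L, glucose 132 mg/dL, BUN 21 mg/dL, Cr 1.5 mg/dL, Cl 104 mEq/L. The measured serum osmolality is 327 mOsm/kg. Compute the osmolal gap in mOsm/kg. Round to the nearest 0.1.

Calculated osmolality = 2·Na + glucose/18 + BUN/2.8
= 2·136 + 132/18 + 21/2.8
= 272 + 7.33 + 7.50
= 286.83 mOsm/kg ≈ 286.8 mOsm/kg
Osmolar gap = measured − calculated = 327 − 286.8 = 40.2 mOsm/kg

40.2 mOsm/kg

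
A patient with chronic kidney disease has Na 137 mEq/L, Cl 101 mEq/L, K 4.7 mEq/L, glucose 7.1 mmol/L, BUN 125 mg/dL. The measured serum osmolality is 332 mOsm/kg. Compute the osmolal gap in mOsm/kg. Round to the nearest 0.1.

6.3 mOsm/kg

Calculated osmolality = 2·Na + glucose + BUN/2.8
= 2·137 + 7.1 + 125/2.8
= 274 + 7.10 + 44.64
= 325.74 mOsm/kg ≈ 325.7 mOsm/kg
Osmolar gap = measured − calculated = 332 − 325.7 = 6.3 mOsm/kg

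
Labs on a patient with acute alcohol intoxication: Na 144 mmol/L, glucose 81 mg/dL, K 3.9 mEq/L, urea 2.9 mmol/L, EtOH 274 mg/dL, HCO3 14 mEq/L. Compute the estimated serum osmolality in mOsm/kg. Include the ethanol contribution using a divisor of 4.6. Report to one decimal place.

Calculated osmolality = 2·Na + glucose/18 + urea + ethanol/4.6
= 2·144 + 81/18 + 2.9 + 274/4.6
= 288 + 4.50 + 2.90 + 59.57
= 354.97 mOsm/kg

355.0 mOsm/kg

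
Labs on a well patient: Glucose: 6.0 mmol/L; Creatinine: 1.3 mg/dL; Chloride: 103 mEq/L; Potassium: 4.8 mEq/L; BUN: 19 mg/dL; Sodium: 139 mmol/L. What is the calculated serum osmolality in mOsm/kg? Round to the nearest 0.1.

290.8 mOsm/kg

Calculated osmolality = 2·Na + glucose + BUN/2.8
= 2·139 + 6 + 19/2.8
= 278 + 6 + 6.79
= 290.79 mOsm/kg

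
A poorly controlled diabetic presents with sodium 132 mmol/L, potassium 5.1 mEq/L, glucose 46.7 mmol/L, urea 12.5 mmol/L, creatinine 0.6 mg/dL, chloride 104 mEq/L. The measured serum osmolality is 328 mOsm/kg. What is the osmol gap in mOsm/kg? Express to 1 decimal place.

4.8 mOsm/kg

Calculated osmolality = 2·Na + glucose + urea
= 2·132 + 46.7 + 12.5
= 264 + 46.70 + 12.50
= 323.2 mOsm/kg ≈ 323.2 mOsm/kg
Osmolar gap = measured − calculated = 328 − 323.2 = 4.8 mOsm/kg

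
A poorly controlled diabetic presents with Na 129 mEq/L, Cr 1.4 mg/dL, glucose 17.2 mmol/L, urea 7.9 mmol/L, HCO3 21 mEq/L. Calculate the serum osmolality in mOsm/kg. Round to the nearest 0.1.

Calculated osmolality = 2·Na + glucose + urea
= 2·129 + 17.2 + 7.9
= 258 + 17.20 + 7.90
= 283.1 mOsm/kg

283.1 mOsm/kg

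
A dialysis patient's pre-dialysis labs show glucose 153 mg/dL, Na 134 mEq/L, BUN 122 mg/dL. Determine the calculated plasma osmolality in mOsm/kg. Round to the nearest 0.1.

320.1 mOsm/kg

Calculated osmolality = 2·Na + glucose/18 + BUN/2.8
= 2·134 + 153/18 + 122/2.8
= 268 + 8.50 + 43.57
= 320.07 mOsm/kg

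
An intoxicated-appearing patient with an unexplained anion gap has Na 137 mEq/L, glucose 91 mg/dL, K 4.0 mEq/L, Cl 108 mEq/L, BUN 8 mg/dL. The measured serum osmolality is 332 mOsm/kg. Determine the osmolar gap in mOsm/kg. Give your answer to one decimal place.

Calculated osmolality = 2·Na + glucose/18 + BUN/2.8
= 2·137 + 91/18 + 8/2.8
= 274 + 5.06 + 2.86
= 281.92 mOsm/kg ≈ 281.9 mOsm/kg
Osmolar gap = measured − calculated = 332 − 281.9 = 50.1 mOsm/kg

50.1 mOsm/kg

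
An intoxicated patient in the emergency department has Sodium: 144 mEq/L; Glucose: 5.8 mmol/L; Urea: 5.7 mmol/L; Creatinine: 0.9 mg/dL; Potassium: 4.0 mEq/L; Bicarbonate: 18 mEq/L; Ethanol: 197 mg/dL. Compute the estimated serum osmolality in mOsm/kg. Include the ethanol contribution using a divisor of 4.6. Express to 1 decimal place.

342.3 mOsm/kg

Calculated osmolality = 2·Na + glucose + urea + ethanol/4.6
= 2·144 + 5.8 + 5.7 + 197/4.6
= 288 + 5.80 + 5.70 + 42.83
= 342.33 mOsm/kg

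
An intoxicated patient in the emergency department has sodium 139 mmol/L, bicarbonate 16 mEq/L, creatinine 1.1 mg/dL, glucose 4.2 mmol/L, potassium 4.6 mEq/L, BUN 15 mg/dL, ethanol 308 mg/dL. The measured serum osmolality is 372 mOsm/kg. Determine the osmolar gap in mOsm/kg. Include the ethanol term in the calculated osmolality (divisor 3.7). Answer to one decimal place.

Calculated osmolality = 2·Na + glucose + BUN/2.8 + ethanol/3.7
= 2·139 + 4.2 + 15/2.8 + 308/3.7
= 278 + 4.20 + 5.36 + 83.24
= 370.8 mOsm/kg ≈ 370.8 mOsm/kg
Osmolar gap = measured − calculated = 372 − 370.8 = 1.2 mOsm/kg

1.2 mOsm/kg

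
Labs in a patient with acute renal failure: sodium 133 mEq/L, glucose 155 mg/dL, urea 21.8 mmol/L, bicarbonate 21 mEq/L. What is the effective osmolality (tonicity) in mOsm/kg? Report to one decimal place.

Effective osmolality excludes urea (freely permeant across cell membranes):
2·Na + glucose/18
= 2·133 + 155/18
= 266 + 8.61
= 274.61 mOsm/kg

274.6 mOsm/kg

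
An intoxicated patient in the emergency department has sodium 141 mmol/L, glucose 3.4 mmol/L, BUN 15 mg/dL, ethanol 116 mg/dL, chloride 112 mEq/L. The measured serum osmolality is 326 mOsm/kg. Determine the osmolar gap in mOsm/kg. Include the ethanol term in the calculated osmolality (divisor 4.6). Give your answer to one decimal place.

Calculated osmolality = 2·Na + glucose + BUN/2.8 + ethanol/4.6
= 2·141 + 3.4 + 15/2.8 + 116/4.6
= 282 + 3.40 + 5.36 + 25.22
= 315.98 mOsm/kg ≈ 316.0 mOsm/kg
Osmolar gap = measured − calculated = 326 − 316.0 = 10.0 mOsm/kg

10.0 mOsm/kg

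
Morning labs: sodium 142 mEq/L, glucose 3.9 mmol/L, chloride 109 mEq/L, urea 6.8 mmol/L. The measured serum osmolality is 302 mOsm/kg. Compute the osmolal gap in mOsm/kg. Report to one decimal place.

Calculated osmolality = 2·Na + glucose + urea
= 2·142 + 3.9 + 6.8
= 284 + 3.90 + 6.80
= 294.7 mOsm/kg ≈ 294.7 mOsm/kg
Osmolar gap = measured − calculated = 302 − 294.7 = 7.3 mOsm/kg

7.3 mOsm/kg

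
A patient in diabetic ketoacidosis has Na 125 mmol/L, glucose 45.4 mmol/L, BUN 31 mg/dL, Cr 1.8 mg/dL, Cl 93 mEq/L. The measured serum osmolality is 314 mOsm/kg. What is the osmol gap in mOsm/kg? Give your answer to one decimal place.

7.5 mOsm/kg

Calculated osmolality = 2·Na + glucose + BUN/2.8
= 2·125 + 45.4 + 31/2.8
= 250 + 45.40 + 11.07
= 306.47 mOsm/kg ≈ 306.5 mOsm/kg
Osmolar gap = measured − calculated = 314 − 306.5 = 7.5 mOsm/kg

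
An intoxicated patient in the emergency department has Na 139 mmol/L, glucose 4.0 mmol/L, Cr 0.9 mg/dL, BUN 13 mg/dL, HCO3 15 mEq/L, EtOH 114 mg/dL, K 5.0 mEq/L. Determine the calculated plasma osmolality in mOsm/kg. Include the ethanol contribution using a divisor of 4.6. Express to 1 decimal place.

Calculated osmolality = 2·Na + glucose + BUN/2.8 + ethanol/4.6
= 2·139 + 4 + 13/2.8 + 114/4.6
= 278 + 4 + 4.64 + 24.78
= 311.42 mOsm/kg

311.4 mOsm/kg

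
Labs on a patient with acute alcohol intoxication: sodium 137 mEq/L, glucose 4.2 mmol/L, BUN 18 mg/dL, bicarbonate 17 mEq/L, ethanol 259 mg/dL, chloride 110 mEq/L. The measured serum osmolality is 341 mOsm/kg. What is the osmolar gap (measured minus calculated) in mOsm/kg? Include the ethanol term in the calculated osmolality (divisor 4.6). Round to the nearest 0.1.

0.1 mOsm/kg

Calculated osmolality = 2·Na + glucose + BUN/2.8 + ethanol/4.6
= 2·137 + 4.2 + 18/2.8 + 259/4.6
= 274 + 4.20 + 6.43 + 56.30
= 340.93 mOsm/kg ≈ 340.9 mOsm/kg
Osmolar gap = measured − calculated = 341 − 340.9 = 0.1 mOsm/kg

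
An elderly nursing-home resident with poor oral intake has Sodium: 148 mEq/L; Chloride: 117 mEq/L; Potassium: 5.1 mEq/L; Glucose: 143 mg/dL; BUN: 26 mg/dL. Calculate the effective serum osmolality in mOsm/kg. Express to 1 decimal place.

303.9 mOsm/kg

Effective osmolality excludes urea (freely permeant across cell membranes):
2·Na + glucose/18
= 2·148 + 143/18
= 296 + 7.94
= 303.94 mOsm/kg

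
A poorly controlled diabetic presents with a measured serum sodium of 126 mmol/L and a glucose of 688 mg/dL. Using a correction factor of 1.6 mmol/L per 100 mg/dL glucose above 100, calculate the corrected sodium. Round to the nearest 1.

135 mmol/L

Corrected Na = measured Na + 1.6 · (glucose − 100)/100
= 126 + 1.6 · (688 − 100)/100
= 126 + 9.4
= 135.4 mmol/L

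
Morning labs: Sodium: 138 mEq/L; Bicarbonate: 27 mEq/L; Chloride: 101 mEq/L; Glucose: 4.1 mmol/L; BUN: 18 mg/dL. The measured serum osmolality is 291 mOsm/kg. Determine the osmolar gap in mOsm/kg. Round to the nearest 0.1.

4.5 mOsm/kg

Calculated osmolality = 2·Na + glucose + BUN/2.8
= 2·138 + 4.1 + 18/2.8
= 276 + 4.10 + 6.43
= 286.53 mOsm/kg ≈ 286.5 mOsm/kg
Osmolar gap = measured − calculated = 291 − 286.5 = 4.5 mOsm/kg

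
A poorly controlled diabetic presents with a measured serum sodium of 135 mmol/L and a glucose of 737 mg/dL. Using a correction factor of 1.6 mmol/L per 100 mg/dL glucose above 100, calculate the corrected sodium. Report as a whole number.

145 mmol/L

Corrected Na = measured Na + 1.6 · (glucose − 100)/100
= 135 + 1.6 · (737 − 100)/100
= 135 + 10.2
= 145.2 mmol/L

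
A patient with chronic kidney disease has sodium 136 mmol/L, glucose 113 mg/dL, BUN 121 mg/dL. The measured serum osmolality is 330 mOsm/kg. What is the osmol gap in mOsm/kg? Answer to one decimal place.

Calculated osmolality = 2·Na + glucose/18 + BUN/2.8
= 2·136 + 113/18 + 121/2.8
= 272 + 6.28 + 43.21
= 321.49 mOsm/kg ≈ 321.5 mOsm/kg
Osmolar gap = measured − calculated = 330 − 321.5 = 8.5 mOsm/kg

8.5 mOsm/kg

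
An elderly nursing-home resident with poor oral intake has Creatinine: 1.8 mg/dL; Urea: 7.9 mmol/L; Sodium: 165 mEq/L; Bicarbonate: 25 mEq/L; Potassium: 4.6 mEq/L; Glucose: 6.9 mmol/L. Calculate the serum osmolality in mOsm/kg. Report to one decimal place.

344.8 mOsm/kg

Calculated osmolality = 2·Na + glucose + urea
= 2·165 + 6.9 + 7.9
= 330 + 6.90 + 7.90
= 344.8 mOsm/kg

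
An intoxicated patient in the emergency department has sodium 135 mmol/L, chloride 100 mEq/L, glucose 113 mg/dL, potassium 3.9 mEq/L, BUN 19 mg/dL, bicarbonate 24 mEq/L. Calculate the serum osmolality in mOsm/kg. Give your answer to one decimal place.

283.1 mOsm/kg

Calculated osmolality = 2·Na + glucose/18 + BUN/2.8
= 2·135 + 113/18 + 19/2.8
= 270 + 6.28 + 6.79
= 283.07 mOsm/kg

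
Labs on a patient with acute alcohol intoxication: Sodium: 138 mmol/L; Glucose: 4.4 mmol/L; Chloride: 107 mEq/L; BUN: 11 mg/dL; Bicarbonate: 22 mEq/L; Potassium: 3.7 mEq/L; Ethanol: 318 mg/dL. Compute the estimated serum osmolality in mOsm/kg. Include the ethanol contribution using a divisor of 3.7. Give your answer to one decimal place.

370.3 mOsm/kg

Calculated osmolality = 2·Na + glucose + BUN/2.8 + ethanol/3.7
= 2·138 + 4.4 + 11/2.8 + 318/3.7
= 276 + 4.40 + 3.93 + 85.95
= 370.28 mOsm/kg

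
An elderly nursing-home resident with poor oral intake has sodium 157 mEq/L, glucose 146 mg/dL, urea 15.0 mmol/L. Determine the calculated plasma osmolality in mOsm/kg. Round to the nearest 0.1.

Calculated osmolality = 2·Na + glucose/18 + urea
= 2·157 + 146/18 + 15
= 314 + 8.11 + 15
= 337.11 mOsm/kg

337.1 mOsm/kg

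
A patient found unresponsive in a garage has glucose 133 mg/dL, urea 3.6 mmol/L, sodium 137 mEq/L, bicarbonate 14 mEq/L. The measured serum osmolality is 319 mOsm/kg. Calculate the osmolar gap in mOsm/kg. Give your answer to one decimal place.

Calculated osmolality = 2·Na + glucose/18 + urea
= 2·137 + 133/18 + 3.6
= 274 + 7.39 + 3.60
= 284.99 mOsm/kg ≈ 285.0 mOsm/kg
Osmolar gap = measured − calculated = 319 − 285.0 = 34.0 mOsm/kg

34.0 mOsm/kg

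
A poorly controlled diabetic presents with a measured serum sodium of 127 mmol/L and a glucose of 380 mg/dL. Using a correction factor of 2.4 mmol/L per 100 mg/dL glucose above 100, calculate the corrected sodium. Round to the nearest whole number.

134 mmol/L

Corrected Na = measured Na + 2.4 · (glucose − 100)/100
= 127 + 2.4 · (380 − 100)/100
= 127 + 6.7
= 133.7 mmol/L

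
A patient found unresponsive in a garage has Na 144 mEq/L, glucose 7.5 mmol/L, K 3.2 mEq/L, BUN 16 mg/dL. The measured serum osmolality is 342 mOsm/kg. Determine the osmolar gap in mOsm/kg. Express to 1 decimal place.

40.8 mOsm/kg

Calculated osmolality = 2·Na + glucose + BUN/2.8
= 2·144 + 7.5 + 16/2.8
= 288 + 7.50 + 5.71
= 301.21 mOsm/kg ≈ 301.2 mOsm/kg
Osmolar gap = measured − calculated = 342 − 301.2 = 40.8 mOsm/kg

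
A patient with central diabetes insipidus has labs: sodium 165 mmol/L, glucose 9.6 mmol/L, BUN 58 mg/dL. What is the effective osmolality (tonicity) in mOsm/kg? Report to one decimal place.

Effective osmolality excludes urea (freely permeant across cell membranes):
2·Na + glucose
= 2·165 + 9.6
= 330 + 9.6
= 339.6 mOsm/kg

339.6 mOsm/kg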